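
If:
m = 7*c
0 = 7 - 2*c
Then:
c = 7/2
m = 49/2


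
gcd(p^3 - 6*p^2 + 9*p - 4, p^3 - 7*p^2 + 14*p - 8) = p^2 - 5*p + 4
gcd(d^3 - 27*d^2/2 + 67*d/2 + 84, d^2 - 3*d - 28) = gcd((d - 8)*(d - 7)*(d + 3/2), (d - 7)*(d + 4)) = d - 7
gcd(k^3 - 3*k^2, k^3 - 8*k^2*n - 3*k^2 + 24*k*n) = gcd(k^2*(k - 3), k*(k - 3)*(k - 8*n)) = k^2 - 3*k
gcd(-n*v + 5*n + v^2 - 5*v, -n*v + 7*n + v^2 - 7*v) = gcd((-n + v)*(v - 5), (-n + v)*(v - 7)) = -n + v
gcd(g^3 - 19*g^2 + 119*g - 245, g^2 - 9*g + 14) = g - 7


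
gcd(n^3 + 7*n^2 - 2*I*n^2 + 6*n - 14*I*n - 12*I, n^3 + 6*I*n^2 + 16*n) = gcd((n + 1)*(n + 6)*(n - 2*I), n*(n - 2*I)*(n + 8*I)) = n - 2*I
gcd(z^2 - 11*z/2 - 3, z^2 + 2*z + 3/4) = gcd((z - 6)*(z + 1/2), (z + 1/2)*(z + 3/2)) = z + 1/2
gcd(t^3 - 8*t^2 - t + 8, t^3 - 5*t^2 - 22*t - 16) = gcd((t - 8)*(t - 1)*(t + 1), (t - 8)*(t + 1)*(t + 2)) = t^2 - 7*t - 8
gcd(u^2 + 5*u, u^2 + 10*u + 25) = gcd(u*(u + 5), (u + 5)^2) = u + 5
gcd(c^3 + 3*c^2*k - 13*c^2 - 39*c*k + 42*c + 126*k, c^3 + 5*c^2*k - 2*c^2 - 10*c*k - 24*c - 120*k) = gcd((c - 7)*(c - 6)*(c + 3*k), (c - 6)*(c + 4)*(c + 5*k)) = c - 6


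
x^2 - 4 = (x - 2)*(x + 2)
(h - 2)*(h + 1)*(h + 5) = h^3 + 4*h^2 - 7*h - 10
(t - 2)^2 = t^2 - 4*t + 4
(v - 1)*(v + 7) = v^2 + 6*v - 7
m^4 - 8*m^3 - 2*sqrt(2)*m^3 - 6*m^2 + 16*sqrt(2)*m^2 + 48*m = m*(m - 8)*(m - 3*sqrt(2))*(m + sqrt(2))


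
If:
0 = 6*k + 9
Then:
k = -3/2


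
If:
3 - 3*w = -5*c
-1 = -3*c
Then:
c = 1/3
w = 14/9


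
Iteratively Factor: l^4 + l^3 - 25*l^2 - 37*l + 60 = (l - 1)*(l^3 + 2*l^2 - 23*l - 60) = (l - 1)*(l + 3)*(l^2 - l - 20) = (l - 5)*(l - 1)*(l + 3)*(l + 4)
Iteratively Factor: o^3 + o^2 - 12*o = (o + 4)*(o^2 - 3*o) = o*(o + 4)*(o - 3)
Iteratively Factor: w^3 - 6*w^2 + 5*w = (w)*(w^2 - 6*w + 5) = w*(w - 1)*(w - 5)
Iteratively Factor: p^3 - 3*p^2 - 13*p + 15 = (p + 3)*(p^2 - 6*p + 5) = (p - 5)*(p + 3)*(p - 1)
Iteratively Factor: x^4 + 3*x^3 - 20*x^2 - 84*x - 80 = (x + 2)*(x^3 + x^2 - 22*x - 40) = (x + 2)^2*(x^2 - x - 20) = (x + 2)^2*(x + 4)*(x - 5)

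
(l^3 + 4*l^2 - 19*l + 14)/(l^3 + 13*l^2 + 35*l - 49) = (l - 2)/(l + 7)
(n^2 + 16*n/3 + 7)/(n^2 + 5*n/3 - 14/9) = 3*(n + 3)/(3*n - 2)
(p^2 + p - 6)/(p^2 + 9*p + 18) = (p - 2)/(p + 6)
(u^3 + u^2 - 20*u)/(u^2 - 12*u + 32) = u*(u + 5)/(u - 8)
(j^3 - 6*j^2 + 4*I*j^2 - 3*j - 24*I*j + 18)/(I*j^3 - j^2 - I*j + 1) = (-I*j^2 + j*(3 + 6*I) - 18)/(j^2 - 1)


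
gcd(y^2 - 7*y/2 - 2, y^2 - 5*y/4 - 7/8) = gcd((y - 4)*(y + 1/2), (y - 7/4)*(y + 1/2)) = y + 1/2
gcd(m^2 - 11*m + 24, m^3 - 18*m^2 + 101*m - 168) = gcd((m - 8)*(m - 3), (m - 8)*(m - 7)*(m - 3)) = m^2 - 11*m + 24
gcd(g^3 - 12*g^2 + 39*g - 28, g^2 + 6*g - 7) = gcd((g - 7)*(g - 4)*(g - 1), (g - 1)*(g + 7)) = g - 1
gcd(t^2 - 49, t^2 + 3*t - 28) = t + 7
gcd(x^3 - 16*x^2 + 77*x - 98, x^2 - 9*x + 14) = x^2 - 9*x + 14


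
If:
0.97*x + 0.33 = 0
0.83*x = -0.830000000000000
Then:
No Solution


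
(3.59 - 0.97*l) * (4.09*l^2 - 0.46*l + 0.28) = -3.9673*l^3 + 15.1293*l^2 - 1.923*l + 1.0052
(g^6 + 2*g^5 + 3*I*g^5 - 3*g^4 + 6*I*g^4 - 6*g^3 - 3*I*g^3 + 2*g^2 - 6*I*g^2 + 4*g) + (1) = g^6 + 2*g^5 + 3*I*g^5 - 3*g^4 + 6*I*g^4 - 6*g^3 - 3*I*g^3 + 2*g^2 - 6*I*g^2 + 4*g + 1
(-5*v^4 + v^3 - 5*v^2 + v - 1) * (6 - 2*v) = 10*v^5 - 32*v^4 + 16*v^3 - 32*v^2 + 8*v - 6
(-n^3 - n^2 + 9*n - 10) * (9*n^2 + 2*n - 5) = -9*n^5 - 11*n^4 + 84*n^3 - 67*n^2 - 65*n + 50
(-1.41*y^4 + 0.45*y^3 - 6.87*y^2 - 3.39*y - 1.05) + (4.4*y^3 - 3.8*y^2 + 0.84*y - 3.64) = -1.41*y^4 + 4.85*y^3 - 10.67*y^2 - 2.55*y - 4.69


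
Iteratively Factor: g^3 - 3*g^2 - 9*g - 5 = (g - 5)*(g^2 + 2*g + 1) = (g - 5)*(g + 1)*(g + 1)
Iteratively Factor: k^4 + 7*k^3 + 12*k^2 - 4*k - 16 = (k - 1)*(k^3 + 8*k^2 + 20*k + 16) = (k - 1)*(k + 2)*(k^2 + 6*k + 8) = (k - 1)*(k + 2)^2*(k + 4)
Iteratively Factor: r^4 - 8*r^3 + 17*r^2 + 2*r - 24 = (r - 2)*(r^3 - 6*r^2 + 5*r + 12) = (r - 3)*(r - 2)*(r^2 - 3*r - 4) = (r - 3)*(r - 2)*(r + 1)*(r - 4)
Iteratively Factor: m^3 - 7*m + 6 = (m + 3)*(m^2 - 3*m + 2) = (m - 2)*(m + 3)*(m - 1)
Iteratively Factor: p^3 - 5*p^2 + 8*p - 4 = (p - 1)*(p^2 - 4*p + 4) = (p - 2)*(p - 1)*(p - 2)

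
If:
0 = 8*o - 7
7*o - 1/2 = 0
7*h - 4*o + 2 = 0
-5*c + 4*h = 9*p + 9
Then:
No Solution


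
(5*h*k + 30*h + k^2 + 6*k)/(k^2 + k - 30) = (5*h + k)/(k - 5)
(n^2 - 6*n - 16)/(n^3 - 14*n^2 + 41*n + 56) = (n + 2)/(n^2 - 6*n - 7)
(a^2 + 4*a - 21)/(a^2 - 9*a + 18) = (a + 7)/(a - 6)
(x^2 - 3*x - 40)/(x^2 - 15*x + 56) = (x + 5)/(x - 7)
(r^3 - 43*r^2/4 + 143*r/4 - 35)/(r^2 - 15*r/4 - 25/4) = (4*r^2 - 23*r + 28)/(4*r + 5)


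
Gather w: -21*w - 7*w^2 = -7*w^2 - 21*w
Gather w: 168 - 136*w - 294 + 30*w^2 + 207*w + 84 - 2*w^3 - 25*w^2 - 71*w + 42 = -2*w^3 + 5*w^2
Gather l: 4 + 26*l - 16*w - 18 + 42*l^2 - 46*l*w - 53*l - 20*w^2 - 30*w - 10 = 42*l^2 + l*(-46*w - 27) - 20*w^2 - 46*w - 24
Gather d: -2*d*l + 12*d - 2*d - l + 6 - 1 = d*(10 - 2*l) - l + 5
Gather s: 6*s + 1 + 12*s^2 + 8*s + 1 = 12*s^2 + 14*s + 2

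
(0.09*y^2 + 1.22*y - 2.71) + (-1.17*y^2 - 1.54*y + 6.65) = -1.08*y^2 - 0.32*y + 3.94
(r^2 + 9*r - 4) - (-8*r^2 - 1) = 9*r^2 + 9*r - 3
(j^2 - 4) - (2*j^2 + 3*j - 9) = -j^2 - 3*j + 5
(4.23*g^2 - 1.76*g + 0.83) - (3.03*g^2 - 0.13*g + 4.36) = 1.2*g^2 - 1.63*g - 3.53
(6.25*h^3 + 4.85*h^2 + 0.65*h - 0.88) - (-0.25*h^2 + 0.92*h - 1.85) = 6.25*h^3 + 5.1*h^2 - 0.27*h + 0.97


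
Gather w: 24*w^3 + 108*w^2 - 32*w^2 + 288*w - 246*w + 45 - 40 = 24*w^3 + 76*w^2 + 42*w + 5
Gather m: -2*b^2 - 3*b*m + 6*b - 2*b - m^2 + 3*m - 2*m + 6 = -2*b^2 + 4*b - m^2 + m*(1 - 3*b) + 6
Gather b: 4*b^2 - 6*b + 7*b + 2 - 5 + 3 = 4*b^2 + b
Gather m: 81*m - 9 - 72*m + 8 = 9*m - 1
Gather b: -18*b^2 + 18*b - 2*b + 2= -18*b^2 + 16*b + 2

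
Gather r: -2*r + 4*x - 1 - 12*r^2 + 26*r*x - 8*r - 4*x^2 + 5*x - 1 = -12*r^2 + r*(26*x - 10) - 4*x^2 + 9*x - 2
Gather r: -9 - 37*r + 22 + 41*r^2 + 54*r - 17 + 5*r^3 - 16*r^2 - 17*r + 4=5*r^3 + 25*r^2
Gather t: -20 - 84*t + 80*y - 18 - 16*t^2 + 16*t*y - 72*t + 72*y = -16*t^2 + t*(16*y - 156) + 152*y - 38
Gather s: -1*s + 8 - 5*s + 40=48 - 6*s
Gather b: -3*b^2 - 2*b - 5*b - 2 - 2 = -3*b^2 - 7*b - 4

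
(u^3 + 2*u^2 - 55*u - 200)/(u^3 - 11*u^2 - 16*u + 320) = (u + 5)/(u - 8)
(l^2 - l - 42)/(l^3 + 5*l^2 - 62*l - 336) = (l - 7)/(l^2 - l - 56)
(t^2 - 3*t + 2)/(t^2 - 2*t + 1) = (t - 2)/(t - 1)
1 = 1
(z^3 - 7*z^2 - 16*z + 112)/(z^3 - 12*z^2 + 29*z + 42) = (z^2 - 16)/(z^2 - 5*z - 6)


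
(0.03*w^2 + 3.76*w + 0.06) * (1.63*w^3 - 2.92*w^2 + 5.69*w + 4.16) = 0.0489*w^5 + 6.0412*w^4 - 10.7107*w^3 + 21.344*w^2 + 15.983*w + 0.2496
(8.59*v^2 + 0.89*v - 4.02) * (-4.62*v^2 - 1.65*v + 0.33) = -39.6858*v^4 - 18.2853*v^3 + 19.9386*v^2 + 6.9267*v - 1.3266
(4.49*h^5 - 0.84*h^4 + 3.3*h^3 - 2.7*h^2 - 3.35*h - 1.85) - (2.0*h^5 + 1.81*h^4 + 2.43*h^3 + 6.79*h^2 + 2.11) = 2.49*h^5 - 2.65*h^4 + 0.87*h^3 - 9.49*h^2 - 3.35*h - 3.96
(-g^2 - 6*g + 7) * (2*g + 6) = -2*g^3 - 18*g^2 - 22*g + 42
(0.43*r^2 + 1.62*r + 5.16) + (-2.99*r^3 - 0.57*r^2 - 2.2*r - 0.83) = -2.99*r^3 - 0.14*r^2 - 0.58*r + 4.33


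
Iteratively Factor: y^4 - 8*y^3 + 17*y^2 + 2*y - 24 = (y - 4)*(y^3 - 4*y^2 + y + 6) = (y - 4)*(y - 3)*(y^2 - y - 2) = (y - 4)*(y - 3)*(y + 1)*(y - 2)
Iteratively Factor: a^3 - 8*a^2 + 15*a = (a - 3)*(a^2 - 5*a) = (a - 5)*(a - 3)*(a)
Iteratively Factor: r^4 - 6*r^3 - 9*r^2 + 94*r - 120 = (r - 5)*(r^3 - r^2 - 14*r + 24) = (r - 5)*(r - 2)*(r^2 + r - 12) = (r - 5)*(r - 2)*(r + 4)*(r - 3)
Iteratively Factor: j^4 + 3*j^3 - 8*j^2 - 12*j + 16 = (j + 4)*(j^3 - j^2 - 4*j + 4) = (j - 1)*(j + 4)*(j^2 - 4) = (j - 1)*(j + 2)*(j + 4)*(j - 2)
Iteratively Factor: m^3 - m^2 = (m)*(m^2 - m) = m*(m - 1)*(m)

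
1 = 1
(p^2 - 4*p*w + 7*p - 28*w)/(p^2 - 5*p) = (p^2 - 4*p*w + 7*p - 28*w)/(p*(p - 5))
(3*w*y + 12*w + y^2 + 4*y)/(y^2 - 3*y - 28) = (3*w + y)/(y - 7)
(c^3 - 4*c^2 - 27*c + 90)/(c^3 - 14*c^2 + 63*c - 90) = (c + 5)/(c - 5)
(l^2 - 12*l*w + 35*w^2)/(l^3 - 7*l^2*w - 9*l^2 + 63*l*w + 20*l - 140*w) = (l - 5*w)/(l^2 - 9*l + 20)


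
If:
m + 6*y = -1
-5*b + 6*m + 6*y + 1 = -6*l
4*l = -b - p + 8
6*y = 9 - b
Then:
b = 9 - 6*y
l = 25/3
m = -6*y - 1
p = 6*y - 103/3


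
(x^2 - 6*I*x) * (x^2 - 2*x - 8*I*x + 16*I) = x^4 - 2*x^3 - 14*I*x^3 - 48*x^2 + 28*I*x^2 + 96*x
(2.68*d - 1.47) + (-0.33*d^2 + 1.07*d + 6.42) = -0.33*d^2 + 3.75*d + 4.95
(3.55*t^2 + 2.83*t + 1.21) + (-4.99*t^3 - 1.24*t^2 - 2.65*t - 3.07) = -4.99*t^3 + 2.31*t^2 + 0.18*t - 1.86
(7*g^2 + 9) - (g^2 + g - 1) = 6*g^2 - g + 10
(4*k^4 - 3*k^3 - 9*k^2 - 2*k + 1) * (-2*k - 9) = -8*k^5 - 30*k^4 + 45*k^3 + 85*k^2 + 16*k - 9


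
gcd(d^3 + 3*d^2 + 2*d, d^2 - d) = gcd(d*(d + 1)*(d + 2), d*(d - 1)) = d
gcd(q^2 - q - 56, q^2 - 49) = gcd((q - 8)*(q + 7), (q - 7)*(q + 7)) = q + 7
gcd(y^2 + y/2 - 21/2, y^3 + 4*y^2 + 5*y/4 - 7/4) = y + 7/2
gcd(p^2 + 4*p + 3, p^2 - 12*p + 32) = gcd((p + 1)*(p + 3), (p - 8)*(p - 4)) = 1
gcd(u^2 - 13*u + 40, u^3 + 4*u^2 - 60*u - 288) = u - 8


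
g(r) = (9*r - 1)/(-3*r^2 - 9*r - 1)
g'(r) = (6*r + 9)*(9*r - 1)/(-3*r^2 - 9*r - 1)^2 + 9/(-3*r^2 - 9*r - 1)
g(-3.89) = 3.16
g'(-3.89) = 3.19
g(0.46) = -0.54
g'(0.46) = -0.45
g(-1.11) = -2.08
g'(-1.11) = 0.78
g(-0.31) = -2.52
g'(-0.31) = -6.01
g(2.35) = -0.52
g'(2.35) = 0.08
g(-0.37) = -2.26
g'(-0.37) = -3.28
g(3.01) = -0.47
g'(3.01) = 0.07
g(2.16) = -0.54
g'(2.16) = 0.08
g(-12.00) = 0.34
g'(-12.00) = 0.04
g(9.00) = -0.25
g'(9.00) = 0.02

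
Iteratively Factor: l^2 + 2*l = (l + 2)*(l)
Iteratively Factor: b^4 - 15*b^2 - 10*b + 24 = (b - 4)*(b^3 + 4*b^2 + b - 6) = (b - 4)*(b + 2)*(b^2 + 2*b - 3) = (b - 4)*(b + 2)*(b + 3)*(b - 1)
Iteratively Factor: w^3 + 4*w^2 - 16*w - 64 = (w + 4)*(w^2 - 16) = (w - 4)*(w + 4)*(w + 4)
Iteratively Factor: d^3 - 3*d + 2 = (d - 1)*(d^2 + d - 2) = (d - 1)*(d + 2)*(d - 1)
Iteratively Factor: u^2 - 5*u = (u - 5)*(u)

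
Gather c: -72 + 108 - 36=0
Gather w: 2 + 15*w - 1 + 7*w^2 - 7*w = 7*w^2 + 8*w + 1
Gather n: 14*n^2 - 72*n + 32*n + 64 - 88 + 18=14*n^2 - 40*n - 6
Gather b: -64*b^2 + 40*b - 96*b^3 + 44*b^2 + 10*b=-96*b^3 - 20*b^2 + 50*b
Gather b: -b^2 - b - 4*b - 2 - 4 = -b^2 - 5*b - 6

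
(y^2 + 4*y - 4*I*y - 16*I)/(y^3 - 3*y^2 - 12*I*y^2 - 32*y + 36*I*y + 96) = (y + 4)/(y^2 - y*(3 + 8*I) + 24*I)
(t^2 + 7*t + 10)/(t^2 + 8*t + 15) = (t + 2)/(t + 3)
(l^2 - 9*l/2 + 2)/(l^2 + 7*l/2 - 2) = (l - 4)/(l + 4)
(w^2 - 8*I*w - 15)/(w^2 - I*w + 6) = (w - 5*I)/(w + 2*I)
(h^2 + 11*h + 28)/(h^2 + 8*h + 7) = (h + 4)/(h + 1)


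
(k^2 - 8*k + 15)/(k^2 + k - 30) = (k - 3)/(k + 6)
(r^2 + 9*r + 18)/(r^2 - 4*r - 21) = (r + 6)/(r - 7)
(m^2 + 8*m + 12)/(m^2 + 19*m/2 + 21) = 2*(m + 2)/(2*m + 7)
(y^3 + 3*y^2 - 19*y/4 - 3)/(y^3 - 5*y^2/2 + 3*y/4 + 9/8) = 2*(y + 4)/(2*y - 3)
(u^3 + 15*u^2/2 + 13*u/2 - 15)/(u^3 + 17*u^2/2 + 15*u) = (u - 1)/u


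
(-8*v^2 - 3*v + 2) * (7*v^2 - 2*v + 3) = -56*v^4 - 5*v^3 - 4*v^2 - 13*v + 6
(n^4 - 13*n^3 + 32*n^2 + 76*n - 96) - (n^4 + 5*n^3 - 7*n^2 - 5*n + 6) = -18*n^3 + 39*n^2 + 81*n - 102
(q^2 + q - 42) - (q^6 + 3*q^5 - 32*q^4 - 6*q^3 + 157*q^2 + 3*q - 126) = -q^6 - 3*q^5 + 32*q^4 + 6*q^3 - 156*q^2 - 2*q + 84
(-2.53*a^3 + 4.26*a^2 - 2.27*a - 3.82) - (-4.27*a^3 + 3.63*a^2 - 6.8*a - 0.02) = 1.74*a^3 + 0.63*a^2 + 4.53*a - 3.8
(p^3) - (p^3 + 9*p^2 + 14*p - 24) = -9*p^2 - 14*p + 24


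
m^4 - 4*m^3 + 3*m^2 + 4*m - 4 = (m - 2)^2*(m - 1)*(m + 1)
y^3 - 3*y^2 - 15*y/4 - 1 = (y - 4)*(y + 1/2)^2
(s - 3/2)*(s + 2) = s^2 + s/2 - 3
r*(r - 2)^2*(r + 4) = r^4 - 12*r^2 + 16*r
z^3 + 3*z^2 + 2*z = z*(z + 1)*(z + 2)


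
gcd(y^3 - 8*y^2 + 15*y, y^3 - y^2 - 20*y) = y^2 - 5*y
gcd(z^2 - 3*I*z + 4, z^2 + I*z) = z + I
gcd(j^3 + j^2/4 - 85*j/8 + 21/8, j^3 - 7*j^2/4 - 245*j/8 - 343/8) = j + 7/2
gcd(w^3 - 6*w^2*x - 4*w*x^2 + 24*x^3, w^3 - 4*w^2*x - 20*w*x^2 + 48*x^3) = w^2 - 8*w*x + 12*x^2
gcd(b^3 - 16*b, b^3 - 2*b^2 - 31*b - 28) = b + 4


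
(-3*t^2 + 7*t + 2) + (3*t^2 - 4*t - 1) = 3*t + 1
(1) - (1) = 0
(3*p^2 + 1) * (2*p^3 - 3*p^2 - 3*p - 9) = 6*p^5 - 9*p^4 - 7*p^3 - 30*p^2 - 3*p - 9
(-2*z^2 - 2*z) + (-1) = -2*z^2 - 2*z - 1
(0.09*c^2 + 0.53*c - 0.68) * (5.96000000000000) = 0.5364*c^2 + 3.1588*c - 4.0528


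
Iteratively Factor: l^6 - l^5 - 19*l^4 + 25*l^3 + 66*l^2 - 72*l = (l - 1)*(l^5 - 19*l^3 + 6*l^2 + 72*l) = (l - 3)*(l - 1)*(l^4 + 3*l^3 - 10*l^2 - 24*l) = (l - 3)*(l - 1)*(l + 4)*(l^3 - l^2 - 6*l) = (l - 3)*(l - 1)*(l + 2)*(l + 4)*(l^2 - 3*l) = (l - 3)^2*(l - 1)*(l + 2)*(l + 4)*(l)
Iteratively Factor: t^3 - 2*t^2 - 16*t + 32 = (t - 2)*(t^2 - 16) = (t - 4)*(t - 2)*(t + 4)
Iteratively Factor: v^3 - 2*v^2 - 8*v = (v + 2)*(v^2 - 4*v) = v*(v + 2)*(v - 4)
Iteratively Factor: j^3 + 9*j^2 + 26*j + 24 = (j + 2)*(j^2 + 7*j + 12) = (j + 2)*(j + 4)*(j + 3)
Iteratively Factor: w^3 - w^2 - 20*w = (w - 5)*(w^2 + 4*w) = w*(w - 5)*(w + 4)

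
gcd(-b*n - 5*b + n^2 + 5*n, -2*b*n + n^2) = 1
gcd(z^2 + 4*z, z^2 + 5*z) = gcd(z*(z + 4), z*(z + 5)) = z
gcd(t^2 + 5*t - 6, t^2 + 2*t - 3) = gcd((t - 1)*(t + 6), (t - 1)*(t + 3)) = t - 1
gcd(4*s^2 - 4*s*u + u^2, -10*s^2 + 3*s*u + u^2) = 2*s - u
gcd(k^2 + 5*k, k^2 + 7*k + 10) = k + 5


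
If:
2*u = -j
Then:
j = -2*u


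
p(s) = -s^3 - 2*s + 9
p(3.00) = -24.00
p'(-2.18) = -16.26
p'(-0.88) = -4.32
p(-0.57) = 10.33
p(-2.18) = 23.72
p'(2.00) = -14.00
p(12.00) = -1743.00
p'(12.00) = -434.00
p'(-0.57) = -2.97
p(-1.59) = 16.20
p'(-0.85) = -4.17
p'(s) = -3*s^2 - 2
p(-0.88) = 11.44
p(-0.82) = 11.19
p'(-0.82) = -4.02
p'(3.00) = -29.00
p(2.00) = -3.00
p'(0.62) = -3.15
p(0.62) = 7.52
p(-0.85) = 11.31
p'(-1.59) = -9.58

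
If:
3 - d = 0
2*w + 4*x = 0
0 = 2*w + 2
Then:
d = 3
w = -1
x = 1/2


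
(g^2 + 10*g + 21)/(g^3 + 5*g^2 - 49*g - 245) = (g + 3)/(g^2 - 2*g - 35)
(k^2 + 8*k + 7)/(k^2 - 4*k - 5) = (k + 7)/(k - 5)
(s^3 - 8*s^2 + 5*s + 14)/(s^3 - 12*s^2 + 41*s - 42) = (s + 1)/(s - 3)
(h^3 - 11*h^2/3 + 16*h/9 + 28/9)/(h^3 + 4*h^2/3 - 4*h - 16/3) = (9*h^2 - 15*h - 14)/(3*(3*h^2 + 10*h + 8))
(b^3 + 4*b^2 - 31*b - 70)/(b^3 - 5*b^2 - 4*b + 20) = (b + 7)/(b - 2)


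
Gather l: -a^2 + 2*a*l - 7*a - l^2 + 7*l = -a^2 - 7*a - l^2 + l*(2*a + 7)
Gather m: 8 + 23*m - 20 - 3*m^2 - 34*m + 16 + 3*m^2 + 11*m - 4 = 0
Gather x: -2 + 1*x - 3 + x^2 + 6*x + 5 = x^2 + 7*x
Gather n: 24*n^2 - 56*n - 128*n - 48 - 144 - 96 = 24*n^2 - 184*n - 288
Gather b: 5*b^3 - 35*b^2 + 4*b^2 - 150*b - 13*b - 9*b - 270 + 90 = 5*b^3 - 31*b^2 - 172*b - 180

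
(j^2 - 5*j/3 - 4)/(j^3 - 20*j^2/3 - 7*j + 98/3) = (3*j^2 - 5*j - 12)/(3*j^3 - 20*j^2 - 21*j + 98)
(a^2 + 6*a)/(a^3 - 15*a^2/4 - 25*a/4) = 4*(a + 6)/(4*a^2 - 15*a - 25)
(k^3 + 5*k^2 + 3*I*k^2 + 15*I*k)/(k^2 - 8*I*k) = (k^2 + k*(5 + 3*I) + 15*I)/(k - 8*I)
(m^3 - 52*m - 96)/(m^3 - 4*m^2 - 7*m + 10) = (m^2 - 2*m - 48)/(m^2 - 6*m + 5)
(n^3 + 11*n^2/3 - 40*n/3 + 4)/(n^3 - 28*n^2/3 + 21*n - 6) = (n^2 + 4*n - 12)/(n^2 - 9*n + 18)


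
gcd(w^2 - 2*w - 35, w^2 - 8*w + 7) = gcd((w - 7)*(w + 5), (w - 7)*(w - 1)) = w - 7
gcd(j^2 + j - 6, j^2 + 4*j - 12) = j - 2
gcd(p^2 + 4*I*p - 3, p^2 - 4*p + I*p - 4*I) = p + I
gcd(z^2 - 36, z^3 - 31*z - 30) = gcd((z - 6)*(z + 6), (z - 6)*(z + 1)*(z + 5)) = z - 6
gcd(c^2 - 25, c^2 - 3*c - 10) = c - 5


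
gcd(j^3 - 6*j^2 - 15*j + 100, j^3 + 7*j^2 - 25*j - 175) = j - 5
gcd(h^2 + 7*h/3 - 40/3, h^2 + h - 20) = h + 5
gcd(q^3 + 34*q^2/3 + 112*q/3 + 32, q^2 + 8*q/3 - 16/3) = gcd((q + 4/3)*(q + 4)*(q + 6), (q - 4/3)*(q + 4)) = q + 4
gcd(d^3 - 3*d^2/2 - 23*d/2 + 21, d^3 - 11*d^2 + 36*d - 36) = d^2 - 5*d + 6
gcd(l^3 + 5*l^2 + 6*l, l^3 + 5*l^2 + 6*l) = l^3 + 5*l^2 + 6*l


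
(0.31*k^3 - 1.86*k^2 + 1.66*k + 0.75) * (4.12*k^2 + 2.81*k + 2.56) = 1.2772*k^5 - 6.7921*k^4 + 2.4062*k^3 + 2.993*k^2 + 6.3571*k + 1.92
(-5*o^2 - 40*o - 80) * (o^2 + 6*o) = -5*o^4 - 70*o^3 - 320*o^2 - 480*o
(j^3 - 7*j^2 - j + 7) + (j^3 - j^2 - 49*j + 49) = 2*j^3 - 8*j^2 - 50*j + 56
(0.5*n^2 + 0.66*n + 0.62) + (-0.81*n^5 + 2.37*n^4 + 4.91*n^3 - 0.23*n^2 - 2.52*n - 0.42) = -0.81*n^5 + 2.37*n^4 + 4.91*n^3 + 0.27*n^2 - 1.86*n + 0.2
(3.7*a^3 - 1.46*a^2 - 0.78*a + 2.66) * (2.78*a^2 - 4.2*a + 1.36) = 10.286*a^5 - 19.5988*a^4 + 8.9956*a^3 + 8.6852*a^2 - 12.2328*a + 3.6176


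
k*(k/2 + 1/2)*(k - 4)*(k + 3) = k^4/2 - 13*k^2/2 - 6*k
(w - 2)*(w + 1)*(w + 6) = w^3 + 5*w^2 - 8*w - 12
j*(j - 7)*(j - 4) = j^3 - 11*j^2 + 28*j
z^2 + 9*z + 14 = (z + 2)*(z + 7)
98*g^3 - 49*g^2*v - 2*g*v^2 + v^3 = (-7*g + v)*(-2*g + v)*(7*g + v)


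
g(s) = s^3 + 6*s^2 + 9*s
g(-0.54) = -3.27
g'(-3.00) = 0.00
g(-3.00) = 0.00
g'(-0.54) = 3.39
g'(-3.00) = 0.00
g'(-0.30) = 5.67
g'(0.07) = 9.85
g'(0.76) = 19.85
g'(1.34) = 30.47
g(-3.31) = -0.32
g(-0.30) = -2.19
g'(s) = 3*s^2 + 12*s + 9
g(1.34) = 25.24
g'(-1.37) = -1.81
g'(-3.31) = 2.15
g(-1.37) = -3.64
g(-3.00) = 0.00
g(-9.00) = -324.00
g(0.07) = 0.66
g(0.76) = 10.74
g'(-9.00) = 144.00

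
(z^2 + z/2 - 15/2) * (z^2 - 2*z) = z^4 - 3*z^3/2 - 17*z^2/2 + 15*z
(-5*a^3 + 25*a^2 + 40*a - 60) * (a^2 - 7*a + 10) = -5*a^5 + 60*a^4 - 185*a^3 - 90*a^2 + 820*a - 600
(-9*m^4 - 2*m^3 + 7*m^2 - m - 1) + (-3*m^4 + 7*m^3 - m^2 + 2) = -12*m^4 + 5*m^3 + 6*m^2 - m + 1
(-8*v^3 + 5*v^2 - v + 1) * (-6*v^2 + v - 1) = 48*v^5 - 38*v^4 + 19*v^3 - 12*v^2 + 2*v - 1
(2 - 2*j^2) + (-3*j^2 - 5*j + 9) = -5*j^2 - 5*j + 11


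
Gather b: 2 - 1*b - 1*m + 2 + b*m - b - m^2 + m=b*(m - 2) - m^2 + 4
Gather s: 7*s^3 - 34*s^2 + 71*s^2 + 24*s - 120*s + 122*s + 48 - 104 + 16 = 7*s^3 + 37*s^2 + 26*s - 40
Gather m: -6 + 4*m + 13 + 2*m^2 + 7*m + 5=2*m^2 + 11*m + 12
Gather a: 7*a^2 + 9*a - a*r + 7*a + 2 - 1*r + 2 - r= 7*a^2 + a*(16 - r) - 2*r + 4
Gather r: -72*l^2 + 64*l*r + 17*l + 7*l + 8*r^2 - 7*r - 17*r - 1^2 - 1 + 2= -72*l^2 + 24*l + 8*r^2 + r*(64*l - 24)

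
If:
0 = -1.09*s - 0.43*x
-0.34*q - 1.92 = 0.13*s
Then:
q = 0.150836481381543*x - 5.64705882352941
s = -0.394495412844037*x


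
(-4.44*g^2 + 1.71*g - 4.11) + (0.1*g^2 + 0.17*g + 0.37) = -4.34*g^2 + 1.88*g - 3.74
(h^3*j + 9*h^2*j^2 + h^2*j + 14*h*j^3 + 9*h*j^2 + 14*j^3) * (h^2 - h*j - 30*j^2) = h^5*j + 8*h^4*j^2 + h^4*j - 25*h^3*j^3 + 8*h^3*j^2 - 284*h^2*j^4 - 25*h^2*j^3 - 420*h*j^5 - 284*h*j^4 - 420*j^5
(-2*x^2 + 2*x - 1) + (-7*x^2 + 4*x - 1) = -9*x^2 + 6*x - 2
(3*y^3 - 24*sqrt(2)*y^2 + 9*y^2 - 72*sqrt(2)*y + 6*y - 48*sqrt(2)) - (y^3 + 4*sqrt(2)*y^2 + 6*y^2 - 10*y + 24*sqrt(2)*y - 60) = 2*y^3 - 28*sqrt(2)*y^2 + 3*y^2 - 96*sqrt(2)*y + 16*y - 48*sqrt(2) + 60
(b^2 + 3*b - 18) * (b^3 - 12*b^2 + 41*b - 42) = b^5 - 9*b^4 - 13*b^3 + 297*b^2 - 864*b + 756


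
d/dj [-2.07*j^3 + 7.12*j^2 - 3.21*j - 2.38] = -6.21*j^2 + 14.24*j - 3.21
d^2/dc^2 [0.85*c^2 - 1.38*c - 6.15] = 1.70000000000000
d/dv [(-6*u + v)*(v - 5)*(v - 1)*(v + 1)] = -18*u*v^2 + 60*u*v + 6*u + 4*v^3 - 15*v^2 - 2*v + 5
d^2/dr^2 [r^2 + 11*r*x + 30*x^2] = 2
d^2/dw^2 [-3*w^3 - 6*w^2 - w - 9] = -18*w - 12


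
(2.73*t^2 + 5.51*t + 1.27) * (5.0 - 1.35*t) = -3.6855*t^3 + 6.2115*t^2 + 25.8355*t + 6.35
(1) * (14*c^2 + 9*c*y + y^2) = 14*c^2 + 9*c*y + y^2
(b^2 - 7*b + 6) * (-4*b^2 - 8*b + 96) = -4*b^4 + 20*b^3 + 128*b^2 - 720*b + 576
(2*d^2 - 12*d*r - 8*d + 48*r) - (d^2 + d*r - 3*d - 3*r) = d^2 - 13*d*r - 5*d + 51*r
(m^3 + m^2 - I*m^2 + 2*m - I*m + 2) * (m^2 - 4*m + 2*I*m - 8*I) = m^5 - 3*m^4 + I*m^4 - 3*I*m^3 - 12*m^2 - 16*m - 12*I*m - 16*I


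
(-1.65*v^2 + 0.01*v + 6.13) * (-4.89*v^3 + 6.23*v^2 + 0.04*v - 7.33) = 8.0685*v^5 - 10.3284*v^4 - 29.9794*v^3 + 50.2848*v^2 + 0.1719*v - 44.9329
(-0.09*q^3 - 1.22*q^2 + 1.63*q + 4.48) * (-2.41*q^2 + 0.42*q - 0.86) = 0.2169*q^5 + 2.9024*q^4 - 4.3633*q^3 - 9.063*q^2 + 0.4798*q - 3.8528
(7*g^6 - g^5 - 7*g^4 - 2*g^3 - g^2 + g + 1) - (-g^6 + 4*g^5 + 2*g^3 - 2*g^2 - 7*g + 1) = 8*g^6 - 5*g^5 - 7*g^4 - 4*g^3 + g^2 + 8*g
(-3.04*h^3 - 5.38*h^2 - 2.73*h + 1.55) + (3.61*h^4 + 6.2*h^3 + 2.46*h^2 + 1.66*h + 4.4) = 3.61*h^4 + 3.16*h^3 - 2.92*h^2 - 1.07*h + 5.95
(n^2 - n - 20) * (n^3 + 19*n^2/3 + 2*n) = n^5 + 16*n^4/3 - 73*n^3/3 - 386*n^2/3 - 40*n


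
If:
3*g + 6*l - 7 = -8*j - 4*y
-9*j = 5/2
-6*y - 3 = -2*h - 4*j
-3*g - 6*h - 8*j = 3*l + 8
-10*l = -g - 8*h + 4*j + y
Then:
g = 34513/2781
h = -10559/1854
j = -5/18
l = -8192/2781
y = -2395/927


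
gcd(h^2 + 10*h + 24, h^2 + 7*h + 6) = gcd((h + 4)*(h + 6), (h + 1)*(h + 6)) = h + 6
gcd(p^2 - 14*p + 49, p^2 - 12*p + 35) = p - 7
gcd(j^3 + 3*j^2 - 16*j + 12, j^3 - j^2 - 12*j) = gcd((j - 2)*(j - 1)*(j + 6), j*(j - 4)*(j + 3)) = 1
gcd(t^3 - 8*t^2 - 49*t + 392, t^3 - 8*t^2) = t - 8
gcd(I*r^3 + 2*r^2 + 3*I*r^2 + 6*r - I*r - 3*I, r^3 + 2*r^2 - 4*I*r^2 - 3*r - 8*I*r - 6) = r - I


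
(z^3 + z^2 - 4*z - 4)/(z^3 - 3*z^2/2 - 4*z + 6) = 2*(z + 1)/(2*z - 3)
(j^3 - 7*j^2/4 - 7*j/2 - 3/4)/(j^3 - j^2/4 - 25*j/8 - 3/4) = 2*(j^2 - 2*j - 3)/(2*j^2 - j - 6)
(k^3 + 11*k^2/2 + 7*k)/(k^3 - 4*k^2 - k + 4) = k*(2*k^2 + 11*k + 14)/(2*(k^3 - 4*k^2 - k + 4))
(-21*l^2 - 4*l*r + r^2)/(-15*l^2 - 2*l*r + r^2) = (-7*l + r)/(-5*l + r)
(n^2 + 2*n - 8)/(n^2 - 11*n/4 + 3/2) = 4*(n + 4)/(4*n - 3)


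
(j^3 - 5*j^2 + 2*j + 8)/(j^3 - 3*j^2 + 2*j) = (j^2 - 3*j - 4)/(j*(j - 1))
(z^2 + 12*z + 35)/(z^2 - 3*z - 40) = (z + 7)/(z - 8)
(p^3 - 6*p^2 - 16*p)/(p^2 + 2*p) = p - 8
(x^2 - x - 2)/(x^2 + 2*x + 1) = (x - 2)/(x + 1)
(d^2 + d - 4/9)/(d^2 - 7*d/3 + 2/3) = (d + 4/3)/(d - 2)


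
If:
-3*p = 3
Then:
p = -1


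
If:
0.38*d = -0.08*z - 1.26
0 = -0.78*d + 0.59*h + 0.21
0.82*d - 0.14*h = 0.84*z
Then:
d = -2.87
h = -4.15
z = -2.11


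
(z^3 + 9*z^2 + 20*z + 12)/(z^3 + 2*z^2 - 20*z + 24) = (z^2 + 3*z + 2)/(z^2 - 4*z + 4)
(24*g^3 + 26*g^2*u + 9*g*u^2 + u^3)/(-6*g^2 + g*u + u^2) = (8*g^2 + 6*g*u + u^2)/(-2*g + u)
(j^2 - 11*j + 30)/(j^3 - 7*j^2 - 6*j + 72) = (j - 5)/(j^2 - j - 12)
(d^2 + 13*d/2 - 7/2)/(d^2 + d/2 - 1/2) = (d + 7)/(d + 1)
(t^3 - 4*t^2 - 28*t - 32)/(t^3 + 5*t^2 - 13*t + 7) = (t^3 - 4*t^2 - 28*t - 32)/(t^3 + 5*t^2 - 13*t + 7)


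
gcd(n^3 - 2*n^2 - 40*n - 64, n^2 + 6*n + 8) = n^2 + 6*n + 8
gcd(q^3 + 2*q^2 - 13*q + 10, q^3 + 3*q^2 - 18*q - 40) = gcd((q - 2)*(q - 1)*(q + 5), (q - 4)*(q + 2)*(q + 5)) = q + 5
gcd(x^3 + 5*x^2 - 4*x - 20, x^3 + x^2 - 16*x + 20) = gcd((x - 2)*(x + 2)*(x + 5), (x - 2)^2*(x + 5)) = x^2 + 3*x - 10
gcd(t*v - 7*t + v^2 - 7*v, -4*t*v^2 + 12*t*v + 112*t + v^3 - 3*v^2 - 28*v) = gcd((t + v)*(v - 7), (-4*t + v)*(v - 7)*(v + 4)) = v - 7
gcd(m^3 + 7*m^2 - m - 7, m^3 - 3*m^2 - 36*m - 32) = m + 1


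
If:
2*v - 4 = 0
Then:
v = 2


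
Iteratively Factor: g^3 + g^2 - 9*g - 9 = (g + 1)*(g^2 - 9) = (g + 1)*(g + 3)*(g - 3)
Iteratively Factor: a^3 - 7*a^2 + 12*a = (a - 3)*(a^2 - 4*a) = (a - 4)*(a - 3)*(a)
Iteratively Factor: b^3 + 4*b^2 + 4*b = (b + 2)*(b^2 + 2*b) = b*(b + 2)*(b + 2)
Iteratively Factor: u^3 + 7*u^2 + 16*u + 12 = (u + 2)*(u^2 + 5*u + 6) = (u + 2)*(u + 3)*(u + 2)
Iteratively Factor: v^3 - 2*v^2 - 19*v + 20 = (v - 1)*(v^2 - v - 20) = (v - 1)*(v + 4)*(v - 5)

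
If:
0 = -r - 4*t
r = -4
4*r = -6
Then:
No Solution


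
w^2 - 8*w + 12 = (w - 6)*(w - 2)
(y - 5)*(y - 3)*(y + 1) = y^3 - 7*y^2 + 7*y + 15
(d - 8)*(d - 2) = d^2 - 10*d + 16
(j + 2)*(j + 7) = j^2 + 9*j + 14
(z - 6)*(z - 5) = z^2 - 11*z + 30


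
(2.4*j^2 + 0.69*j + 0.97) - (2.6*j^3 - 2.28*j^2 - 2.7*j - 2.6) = -2.6*j^3 + 4.68*j^2 + 3.39*j + 3.57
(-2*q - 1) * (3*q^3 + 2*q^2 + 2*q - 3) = -6*q^4 - 7*q^3 - 6*q^2 + 4*q + 3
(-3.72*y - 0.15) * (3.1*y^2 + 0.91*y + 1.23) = -11.532*y^3 - 3.8502*y^2 - 4.7121*y - 0.1845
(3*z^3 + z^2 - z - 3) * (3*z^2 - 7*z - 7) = 9*z^5 - 18*z^4 - 31*z^3 - 9*z^2 + 28*z + 21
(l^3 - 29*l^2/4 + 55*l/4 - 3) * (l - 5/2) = l^4 - 39*l^3/4 + 255*l^2/8 - 299*l/8 + 15/2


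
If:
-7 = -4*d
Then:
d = 7/4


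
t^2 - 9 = (t - 3)*(t + 3)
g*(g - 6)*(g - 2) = g^3 - 8*g^2 + 12*g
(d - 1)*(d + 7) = d^2 + 6*d - 7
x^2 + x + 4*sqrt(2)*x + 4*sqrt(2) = (x + 1)*(x + 4*sqrt(2))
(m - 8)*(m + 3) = m^2 - 5*m - 24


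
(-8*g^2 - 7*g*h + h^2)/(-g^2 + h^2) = (8*g - h)/(g - h)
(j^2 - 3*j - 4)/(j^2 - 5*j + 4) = (j + 1)/(j - 1)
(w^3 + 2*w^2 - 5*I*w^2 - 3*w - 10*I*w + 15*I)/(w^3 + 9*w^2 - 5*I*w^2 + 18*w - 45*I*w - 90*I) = (w - 1)/(w + 6)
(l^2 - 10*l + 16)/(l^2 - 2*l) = (l - 8)/l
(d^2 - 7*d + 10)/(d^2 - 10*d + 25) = (d - 2)/(d - 5)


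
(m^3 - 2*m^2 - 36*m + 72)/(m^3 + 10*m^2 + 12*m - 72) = (m - 6)/(m + 6)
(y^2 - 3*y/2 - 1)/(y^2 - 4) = (y + 1/2)/(y + 2)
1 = 1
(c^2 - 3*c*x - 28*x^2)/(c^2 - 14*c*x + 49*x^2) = (-c - 4*x)/(-c + 7*x)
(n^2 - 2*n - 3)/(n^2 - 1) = (n - 3)/(n - 1)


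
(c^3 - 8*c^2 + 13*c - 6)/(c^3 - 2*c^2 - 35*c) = (-c^3 + 8*c^2 - 13*c + 6)/(c*(-c^2 + 2*c + 35))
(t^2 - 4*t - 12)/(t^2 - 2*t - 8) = (t - 6)/(t - 4)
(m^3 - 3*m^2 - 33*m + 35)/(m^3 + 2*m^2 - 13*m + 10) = (m - 7)/(m - 2)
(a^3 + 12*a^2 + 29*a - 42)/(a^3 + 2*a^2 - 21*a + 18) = (a + 7)/(a - 3)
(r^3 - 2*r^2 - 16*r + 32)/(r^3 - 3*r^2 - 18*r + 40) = (r - 4)/(r - 5)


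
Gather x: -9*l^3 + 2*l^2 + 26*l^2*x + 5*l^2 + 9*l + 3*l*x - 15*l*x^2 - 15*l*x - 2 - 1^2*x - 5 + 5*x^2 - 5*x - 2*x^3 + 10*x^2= -9*l^3 + 7*l^2 + 9*l - 2*x^3 + x^2*(15 - 15*l) + x*(26*l^2 - 12*l - 6) - 7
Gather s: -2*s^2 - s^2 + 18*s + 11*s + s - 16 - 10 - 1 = -3*s^2 + 30*s - 27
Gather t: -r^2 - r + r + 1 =1 - r^2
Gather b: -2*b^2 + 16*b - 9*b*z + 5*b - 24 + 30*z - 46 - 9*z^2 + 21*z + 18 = -2*b^2 + b*(21 - 9*z) - 9*z^2 + 51*z - 52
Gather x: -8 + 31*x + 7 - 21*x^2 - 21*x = -21*x^2 + 10*x - 1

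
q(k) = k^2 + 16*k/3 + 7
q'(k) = 2*k + 16/3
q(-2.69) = -0.11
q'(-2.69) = -0.05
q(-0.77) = 3.49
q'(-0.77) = 3.79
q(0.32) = 8.81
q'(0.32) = 5.97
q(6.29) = 80.11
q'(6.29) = 17.91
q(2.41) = 25.66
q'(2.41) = 10.15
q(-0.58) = 4.24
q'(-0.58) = 4.17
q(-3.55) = 0.67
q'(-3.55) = -1.77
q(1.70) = 18.96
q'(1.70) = 8.73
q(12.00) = 215.00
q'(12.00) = 29.33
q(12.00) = 215.00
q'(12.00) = 29.33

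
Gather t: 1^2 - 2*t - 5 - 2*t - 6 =-4*t - 10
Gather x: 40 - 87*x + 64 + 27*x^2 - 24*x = 27*x^2 - 111*x + 104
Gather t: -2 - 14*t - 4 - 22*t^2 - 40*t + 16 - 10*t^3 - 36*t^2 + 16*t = -10*t^3 - 58*t^2 - 38*t + 10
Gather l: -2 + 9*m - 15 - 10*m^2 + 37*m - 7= -10*m^2 + 46*m - 24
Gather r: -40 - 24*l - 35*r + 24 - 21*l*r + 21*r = -24*l + r*(-21*l - 14) - 16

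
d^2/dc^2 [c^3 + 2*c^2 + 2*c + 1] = 6*c + 4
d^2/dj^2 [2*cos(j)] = -2*cos(j)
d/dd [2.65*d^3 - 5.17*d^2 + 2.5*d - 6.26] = 7.95*d^2 - 10.34*d + 2.5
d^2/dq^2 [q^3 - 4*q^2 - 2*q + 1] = 6*q - 8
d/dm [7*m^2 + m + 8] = 14*m + 1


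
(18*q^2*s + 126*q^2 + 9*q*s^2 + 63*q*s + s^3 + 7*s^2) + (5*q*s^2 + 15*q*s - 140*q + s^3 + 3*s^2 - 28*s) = 18*q^2*s + 126*q^2 + 14*q*s^2 + 78*q*s - 140*q + 2*s^3 + 10*s^2 - 28*s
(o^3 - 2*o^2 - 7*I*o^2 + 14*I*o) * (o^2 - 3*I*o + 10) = o^5 - 2*o^4 - 10*I*o^4 - 11*o^3 + 20*I*o^3 + 22*o^2 - 70*I*o^2 + 140*I*o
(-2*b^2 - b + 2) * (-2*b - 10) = 4*b^3 + 22*b^2 + 6*b - 20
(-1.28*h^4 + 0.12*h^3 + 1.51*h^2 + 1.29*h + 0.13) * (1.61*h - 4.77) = -2.0608*h^5 + 6.2988*h^4 + 1.8587*h^3 - 5.1258*h^2 - 5.944*h - 0.6201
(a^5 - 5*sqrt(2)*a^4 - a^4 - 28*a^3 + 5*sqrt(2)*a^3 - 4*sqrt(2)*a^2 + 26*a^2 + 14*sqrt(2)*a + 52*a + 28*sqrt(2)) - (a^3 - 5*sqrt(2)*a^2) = a^5 - 5*sqrt(2)*a^4 - a^4 - 29*a^3 + 5*sqrt(2)*a^3 + sqrt(2)*a^2 + 26*a^2 + 14*sqrt(2)*a + 52*a + 28*sqrt(2)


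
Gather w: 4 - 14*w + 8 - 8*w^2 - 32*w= -8*w^2 - 46*w + 12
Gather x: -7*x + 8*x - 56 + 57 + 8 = x + 9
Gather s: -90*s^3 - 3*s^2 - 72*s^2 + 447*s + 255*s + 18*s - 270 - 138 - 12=-90*s^3 - 75*s^2 + 720*s - 420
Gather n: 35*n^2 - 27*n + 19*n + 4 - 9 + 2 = 35*n^2 - 8*n - 3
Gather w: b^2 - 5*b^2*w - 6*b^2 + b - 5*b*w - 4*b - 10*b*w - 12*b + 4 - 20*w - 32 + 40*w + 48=-5*b^2 - 15*b + w*(-5*b^2 - 15*b + 20) + 20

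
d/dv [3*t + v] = 1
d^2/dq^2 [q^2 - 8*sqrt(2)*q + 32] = 2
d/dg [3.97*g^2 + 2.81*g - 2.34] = 7.94*g + 2.81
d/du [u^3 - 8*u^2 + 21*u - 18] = 3*u^2 - 16*u + 21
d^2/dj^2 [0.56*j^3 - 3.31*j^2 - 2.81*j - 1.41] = 3.36*j - 6.62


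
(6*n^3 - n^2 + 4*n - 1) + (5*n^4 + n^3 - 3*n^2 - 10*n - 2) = 5*n^4 + 7*n^3 - 4*n^2 - 6*n - 3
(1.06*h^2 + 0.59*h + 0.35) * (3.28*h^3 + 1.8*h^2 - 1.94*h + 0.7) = 3.4768*h^5 + 3.8432*h^4 + 0.1536*h^3 + 0.2274*h^2 - 0.266*h + 0.245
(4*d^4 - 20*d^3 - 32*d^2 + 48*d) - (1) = 4*d^4 - 20*d^3 - 32*d^2 + 48*d - 1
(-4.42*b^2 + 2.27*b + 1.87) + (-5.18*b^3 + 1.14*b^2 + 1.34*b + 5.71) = -5.18*b^3 - 3.28*b^2 + 3.61*b + 7.58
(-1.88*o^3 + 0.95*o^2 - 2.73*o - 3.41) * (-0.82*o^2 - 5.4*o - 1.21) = 1.5416*o^5 + 9.373*o^4 - 0.6166*o^3 + 16.3887*o^2 + 21.7173*o + 4.1261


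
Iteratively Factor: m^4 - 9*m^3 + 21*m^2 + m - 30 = (m - 2)*(m^3 - 7*m^2 + 7*m + 15) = (m - 3)*(m - 2)*(m^2 - 4*m - 5) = (m - 5)*(m - 3)*(m - 2)*(m + 1)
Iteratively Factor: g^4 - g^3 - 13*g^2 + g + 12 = (g + 1)*(g^3 - 2*g^2 - 11*g + 12) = (g + 1)*(g + 3)*(g^2 - 5*g + 4) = (g - 1)*(g + 1)*(g + 3)*(g - 4)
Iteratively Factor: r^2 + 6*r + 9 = (r + 3)*(r + 3)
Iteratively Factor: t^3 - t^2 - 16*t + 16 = (t - 4)*(t^2 + 3*t - 4) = (t - 4)*(t + 4)*(t - 1)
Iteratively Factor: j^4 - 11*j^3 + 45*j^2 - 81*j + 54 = (j - 3)*(j^3 - 8*j^2 + 21*j - 18) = (j - 3)*(j - 2)*(j^2 - 6*j + 9) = (j - 3)^2*(j - 2)*(j - 3)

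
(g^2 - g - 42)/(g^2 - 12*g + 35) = (g + 6)/(g - 5)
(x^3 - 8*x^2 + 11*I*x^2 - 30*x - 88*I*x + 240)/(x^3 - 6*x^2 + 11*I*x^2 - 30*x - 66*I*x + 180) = (x - 8)/(x - 6)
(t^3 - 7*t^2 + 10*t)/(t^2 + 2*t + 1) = t*(t^2 - 7*t + 10)/(t^2 + 2*t + 1)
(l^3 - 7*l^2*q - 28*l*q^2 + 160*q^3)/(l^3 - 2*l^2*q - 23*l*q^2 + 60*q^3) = (-l + 8*q)/(-l + 3*q)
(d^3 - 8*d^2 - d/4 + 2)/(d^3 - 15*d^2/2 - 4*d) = (d - 1/2)/d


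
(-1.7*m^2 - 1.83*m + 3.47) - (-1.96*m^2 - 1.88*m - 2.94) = 0.26*m^2 + 0.0499999999999998*m + 6.41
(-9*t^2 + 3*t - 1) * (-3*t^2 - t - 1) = 27*t^4 + 9*t^2 - 2*t + 1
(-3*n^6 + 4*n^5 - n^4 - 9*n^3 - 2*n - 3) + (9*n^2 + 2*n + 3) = -3*n^6 + 4*n^5 - n^4 - 9*n^3 + 9*n^2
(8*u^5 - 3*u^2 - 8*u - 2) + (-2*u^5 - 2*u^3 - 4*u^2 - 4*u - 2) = 6*u^5 - 2*u^3 - 7*u^2 - 12*u - 4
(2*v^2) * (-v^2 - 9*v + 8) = -2*v^4 - 18*v^3 + 16*v^2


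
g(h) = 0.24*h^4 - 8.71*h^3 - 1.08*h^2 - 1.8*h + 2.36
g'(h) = 0.96*h^3 - 26.13*h^2 - 2.16*h - 1.8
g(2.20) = -93.95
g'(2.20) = -122.80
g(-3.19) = 304.71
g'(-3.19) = -291.97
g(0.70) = -2.36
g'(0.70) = -15.79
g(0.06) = 2.25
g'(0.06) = -2.02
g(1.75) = -48.53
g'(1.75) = -80.46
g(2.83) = -193.40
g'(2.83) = -195.43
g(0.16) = 2.01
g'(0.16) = -2.81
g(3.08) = -246.32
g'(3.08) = -228.28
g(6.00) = -1617.64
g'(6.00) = -748.08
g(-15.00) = 41332.61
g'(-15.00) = -9088.65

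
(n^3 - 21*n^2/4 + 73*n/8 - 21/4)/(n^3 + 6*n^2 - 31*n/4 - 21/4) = (4*n^2 - 15*n + 14)/(2*(2*n^2 + 15*n + 7))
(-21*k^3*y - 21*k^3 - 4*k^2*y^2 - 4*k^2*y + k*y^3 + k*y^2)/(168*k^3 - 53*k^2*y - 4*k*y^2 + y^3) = k*(-21*k^2*y - 21*k^2 - 4*k*y^2 - 4*k*y + y^3 + y^2)/(168*k^3 - 53*k^2*y - 4*k*y^2 + y^3)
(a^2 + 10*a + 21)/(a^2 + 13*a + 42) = (a + 3)/(a + 6)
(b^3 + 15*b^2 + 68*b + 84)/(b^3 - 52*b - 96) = (b + 7)/(b - 8)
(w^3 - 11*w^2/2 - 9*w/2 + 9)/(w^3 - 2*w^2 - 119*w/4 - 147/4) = 2*(w^2 - 7*w + 6)/(2*w^2 - 7*w - 49)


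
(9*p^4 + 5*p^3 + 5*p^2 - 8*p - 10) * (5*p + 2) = 45*p^5 + 43*p^4 + 35*p^3 - 30*p^2 - 66*p - 20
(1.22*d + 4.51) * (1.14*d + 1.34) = 1.3908*d^2 + 6.7762*d + 6.0434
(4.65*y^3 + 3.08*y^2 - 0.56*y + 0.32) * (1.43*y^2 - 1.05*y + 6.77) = 6.6495*y^5 - 0.4781*y^4 + 27.4457*y^3 + 21.8972*y^2 - 4.1272*y + 2.1664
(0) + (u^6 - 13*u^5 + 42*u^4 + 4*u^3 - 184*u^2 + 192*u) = u^6 - 13*u^5 + 42*u^4 + 4*u^3 - 184*u^2 + 192*u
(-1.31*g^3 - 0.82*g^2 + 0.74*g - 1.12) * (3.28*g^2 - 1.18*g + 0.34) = -4.2968*g^5 - 1.1438*g^4 + 2.9494*g^3 - 4.8256*g^2 + 1.5732*g - 0.3808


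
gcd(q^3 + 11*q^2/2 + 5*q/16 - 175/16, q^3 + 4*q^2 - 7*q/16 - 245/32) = q^2 + q/2 - 35/16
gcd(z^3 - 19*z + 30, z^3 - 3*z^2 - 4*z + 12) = z^2 - 5*z + 6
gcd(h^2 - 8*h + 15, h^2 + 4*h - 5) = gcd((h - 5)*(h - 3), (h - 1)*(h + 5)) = 1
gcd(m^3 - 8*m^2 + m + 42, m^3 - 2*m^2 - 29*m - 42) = m^2 - 5*m - 14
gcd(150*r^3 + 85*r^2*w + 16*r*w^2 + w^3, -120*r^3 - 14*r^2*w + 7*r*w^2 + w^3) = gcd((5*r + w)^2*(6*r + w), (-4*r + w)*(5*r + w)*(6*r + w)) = 30*r^2 + 11*r*w + w^2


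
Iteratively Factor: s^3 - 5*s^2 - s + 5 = (s - 5)*(s^2 - 1) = (s - 5)*(s + 1)*(s - 1)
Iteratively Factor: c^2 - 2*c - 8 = (c + 2)*(c - 4)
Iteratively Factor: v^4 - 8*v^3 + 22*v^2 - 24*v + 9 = (v - 1)*(v^3 - 7*v^2 + 15*v - 9) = (v - 3)*(v - 1)*(v^2 - 4*v + 3) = (v - 3)*(v - 1)^2*(v - 3)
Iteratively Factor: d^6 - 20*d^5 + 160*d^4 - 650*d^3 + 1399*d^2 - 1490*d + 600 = (d - 3)*(d^5 - 17*d^4 + 109*d^3 - 323*d^2 + 430*d - 200) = (d - 5)*(d - 3)*(d^4 - 12*d^3 + 49*d^2 - 78*d + 40) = (d - 5)*(d - 4)*(d - 3)*(d^3 - 8*d^2 + 17*d - 10) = (d - 5)^2*(d - 4)*(d - 3)*(d^2 - 3*d + 2) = (d - 5)^2*(d - 4)*(d - 3)*(d - 1)*(d - 2)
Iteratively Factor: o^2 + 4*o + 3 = (o + 3)*(o + 1)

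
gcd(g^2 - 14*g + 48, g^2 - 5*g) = 1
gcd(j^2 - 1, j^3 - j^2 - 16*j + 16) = j - 1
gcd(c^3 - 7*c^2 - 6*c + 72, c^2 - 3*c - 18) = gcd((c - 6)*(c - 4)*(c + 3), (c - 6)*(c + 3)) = c^2 - 3*c - 18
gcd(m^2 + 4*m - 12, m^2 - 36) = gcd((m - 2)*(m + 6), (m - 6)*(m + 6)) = m + 6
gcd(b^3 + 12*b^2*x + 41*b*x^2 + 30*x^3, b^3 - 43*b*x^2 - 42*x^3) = b^2 + 7*b*x + 6*x^2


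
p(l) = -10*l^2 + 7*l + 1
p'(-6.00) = 127.00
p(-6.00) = -401.00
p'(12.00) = -233.00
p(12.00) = -1355.00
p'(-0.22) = 11.40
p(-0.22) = -1.02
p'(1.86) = -30.20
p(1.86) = -20.58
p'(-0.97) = 26.40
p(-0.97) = -15.20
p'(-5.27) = 112.40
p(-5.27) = -313.62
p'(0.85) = -10.00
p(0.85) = -0.27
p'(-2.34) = 53.80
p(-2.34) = -70.14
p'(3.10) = -55.00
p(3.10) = -73.40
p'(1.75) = -28.00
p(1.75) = -17.38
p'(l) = 7 - 20*l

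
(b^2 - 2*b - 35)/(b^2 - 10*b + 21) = (b + 5)/(b - 3)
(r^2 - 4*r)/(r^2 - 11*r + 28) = r/(r - 7)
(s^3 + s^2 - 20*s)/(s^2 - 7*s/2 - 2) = 2*s*(s + 5)/(2*s + 1)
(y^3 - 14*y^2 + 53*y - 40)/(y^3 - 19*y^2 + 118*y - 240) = (y - 1)/(y - 6)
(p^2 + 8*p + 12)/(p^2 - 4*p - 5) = (p^2 + 8*p + 12)/(p^2 - 4*p - 5)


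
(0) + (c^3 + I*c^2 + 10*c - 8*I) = c^3 + I*c^2 + 10*c - 8*I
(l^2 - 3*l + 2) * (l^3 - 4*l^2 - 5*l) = l^5 - 7*l^4 + 9*l^3 + 7*l^2 - 10*l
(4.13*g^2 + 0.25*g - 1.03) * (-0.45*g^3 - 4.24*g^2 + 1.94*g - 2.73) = -1.8585*g^5 - 17.6237*g^4 + 7.4157*g^3 - 6.4227*g^2 - 2.6807*g + 2.8119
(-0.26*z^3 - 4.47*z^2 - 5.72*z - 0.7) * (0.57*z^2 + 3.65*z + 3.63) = -0.1482*z^5 - 3.4969*z^4 - 20.5197*z^3 - 37.5031*z^2 - 23.3186*z - 2.541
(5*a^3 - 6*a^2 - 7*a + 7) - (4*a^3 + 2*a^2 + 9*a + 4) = a^3 - 8*a^2 - 16*a + 3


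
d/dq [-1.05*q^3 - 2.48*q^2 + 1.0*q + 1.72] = -3.15*q^2 - 4.96*q + 1.0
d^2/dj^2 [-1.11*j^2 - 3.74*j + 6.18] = -2.22000000000000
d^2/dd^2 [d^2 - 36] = 2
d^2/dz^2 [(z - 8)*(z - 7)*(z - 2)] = 6*z - 34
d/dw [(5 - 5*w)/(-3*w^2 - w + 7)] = 5*(3*w^2 + w - (w - 1)*(6*w + 1) - 7)/(3*w^2 + w - 7)^2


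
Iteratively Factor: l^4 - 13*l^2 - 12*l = (l - 4)*(l^3 + 4*l^2 + 3*l) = (l - 4)*(l + 1)*(l^2 + 3*l) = l*(l - 4)*(l + 1)*(l + 3)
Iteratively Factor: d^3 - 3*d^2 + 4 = (d - 2)*(d^2 - d - 2) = (d - 2)^2*(d + 1)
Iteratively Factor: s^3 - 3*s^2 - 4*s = (s)*(s^2 - 3*s - 4) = s*(s + 1)*(s - 4)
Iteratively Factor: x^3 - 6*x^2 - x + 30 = (x + 2)*(x^2 - 8*x + 15) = (x - 5)*(x + 2)*(x - 3)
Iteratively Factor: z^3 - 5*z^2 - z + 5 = (z - 5)*(z^2 - 1) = (z - 5)*(z + 1)*(z - 1)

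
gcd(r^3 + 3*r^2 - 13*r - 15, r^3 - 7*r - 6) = r^2 - 2*r - 3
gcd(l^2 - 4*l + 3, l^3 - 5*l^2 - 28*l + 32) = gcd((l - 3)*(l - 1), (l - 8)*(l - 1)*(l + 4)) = l - 1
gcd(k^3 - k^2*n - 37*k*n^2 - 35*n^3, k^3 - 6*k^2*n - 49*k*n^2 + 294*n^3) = k - 7*n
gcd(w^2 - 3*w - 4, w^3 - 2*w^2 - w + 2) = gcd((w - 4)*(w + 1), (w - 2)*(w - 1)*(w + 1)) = w + 1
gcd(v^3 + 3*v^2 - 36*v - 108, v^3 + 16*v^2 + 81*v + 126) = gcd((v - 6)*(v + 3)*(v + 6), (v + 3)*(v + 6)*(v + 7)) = v^2 + 9*v + 18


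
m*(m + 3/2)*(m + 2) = m^3 + 7*m^2/2 + 3*m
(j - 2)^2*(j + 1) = j^3 - 3*j^2 + 4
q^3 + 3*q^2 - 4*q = q*(q - 1)*(q + 4)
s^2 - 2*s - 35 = (s - 7)*(s + 5)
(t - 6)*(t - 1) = t^2 - 7*t + 6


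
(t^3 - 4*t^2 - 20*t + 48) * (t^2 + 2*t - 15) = t^5 - 2*t^4 - 43*t^3 + 68*t^2 + 396*t - 720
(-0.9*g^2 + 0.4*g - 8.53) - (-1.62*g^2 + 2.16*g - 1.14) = 0.72*g^2 - 1.76*g - 7.39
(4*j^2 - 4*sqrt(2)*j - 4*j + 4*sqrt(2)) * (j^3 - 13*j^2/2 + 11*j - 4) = 4*j^5 - 30*j^4 - 4*sqrt(2)*j^4 + 30*sqrt(2)*j^3 + 70*j^3 - 70*sqrt(2)*j^2 - 60*j^2 + 16*j + 60*sqrt(2)*j - 16*sqrt(2)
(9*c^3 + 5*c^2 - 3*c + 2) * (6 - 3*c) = -27*c^4 + 39*c^3 + 39*c^2 - 24*c + 12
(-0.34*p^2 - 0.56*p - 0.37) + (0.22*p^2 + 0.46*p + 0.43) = -0.12*p^2 - 0.1*p + 0.06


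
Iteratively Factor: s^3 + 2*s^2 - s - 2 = (s + 1)*(s^2 + s - 2) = (s + 1)*(s + 2)*(s - 1)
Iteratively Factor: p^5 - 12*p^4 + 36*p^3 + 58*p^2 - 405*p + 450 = (p + 3)*(p^4 - 15*p^3 + 81*p^2 - 185*p + 150) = (p - 5)*(p + 3)*(p^3 - 10*p^2 + 31*p - 30) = (p - 5)*(p - 3)*(p + 3)*(p^2 - 7*p + 10) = (p - 5)*(p - 3)*(p - 2)*(p + 3)*(p - 5)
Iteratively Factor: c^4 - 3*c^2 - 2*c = (c + 1)*(c^3 - c^2 - 2*c) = c*(c + 1)*(c^2 - c - 2) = c*(c - 2)*(c + 1)*(c + 1)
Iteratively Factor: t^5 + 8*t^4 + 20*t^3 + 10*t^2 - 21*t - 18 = (t - 1)*(t^4 + 9*t^3 + 29*t^2 + 39*t + 18) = (t - 1)*(t + 3)*(t^3 + 6*t^2 + 11*t + 6) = (t - 1)*(t + 3)^2*(t^2 + 3*t + 2) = (t - 1)*(t + 2)*(t + 3)^2*(t + 1)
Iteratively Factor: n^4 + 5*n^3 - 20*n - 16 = (n + 2)*(n^3 + 3*n^2 - 6*n - 8) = (n + 2)*(n + 4)*(n^2 - n - 2) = (n + 1)*(n + 2)*(n + 4)*(n - 2)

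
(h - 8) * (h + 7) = h^2 - h - 56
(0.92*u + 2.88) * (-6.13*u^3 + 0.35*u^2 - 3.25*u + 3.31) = -5.6396*u^4 - 17.3324*u^3 - 1.982*u^2 - 6.3148*u + 9.5328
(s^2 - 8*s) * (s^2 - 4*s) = s^4 - 12*s^3 + 32*s^2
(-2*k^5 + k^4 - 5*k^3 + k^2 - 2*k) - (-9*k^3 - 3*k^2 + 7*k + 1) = -2*k^5 + k^4 + 4*k^3 + 4*k^2 - 9*k - 1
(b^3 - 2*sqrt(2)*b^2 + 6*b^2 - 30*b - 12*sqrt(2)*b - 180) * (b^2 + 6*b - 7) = b^5 - 2*sqrt(2)*b^4 + 12*b^4 - 24*sqrt(2)*b^3 - b^3 - 402*b^2 - 58*sqrt(2)*b^2 - 870*b + 84*sqrt(2)*b + 1260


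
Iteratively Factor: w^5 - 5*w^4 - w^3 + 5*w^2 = (w - 1)*(w^4 - 4*w^3 - 5*w^2) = (w - 5)*(w - 1)*(w^3 + w^2) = w*(w - 5)*(w - 1)*(w^2 + w) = w*(w - 5)*(w - 1)*(w + 1)*(w)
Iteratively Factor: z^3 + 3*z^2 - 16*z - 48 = (z + 4)*(z^2 - z - 12) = (z - 4)*(z + 4)*(z + 3)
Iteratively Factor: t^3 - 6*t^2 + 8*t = (t)*(t^2 - 6*t + 8) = t*(t - 2)*(t - 4)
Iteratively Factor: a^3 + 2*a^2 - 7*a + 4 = (a - 1)*(a^2 + 3*a - 4) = (a - 1)*(a + 4)*(a - 1)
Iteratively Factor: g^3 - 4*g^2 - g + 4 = (g - 4)*(g^2 - 1) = (g - 4)*(g + 1)*(g - 1)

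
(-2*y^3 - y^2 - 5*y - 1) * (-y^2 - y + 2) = 2*y^5 + 3*y^4 + 2*y^3 + 4*y^2 - 9*y - 2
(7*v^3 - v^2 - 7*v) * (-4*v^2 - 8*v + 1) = -28*v^5 - 52*v^4 + 43*v^3 + 55*v^2 - 7*v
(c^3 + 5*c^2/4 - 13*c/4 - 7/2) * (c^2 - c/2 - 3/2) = c^5 + 3*c^4/4 - 43*c^3/8 - 15*c^2/4 + 53*c/8 + 21/4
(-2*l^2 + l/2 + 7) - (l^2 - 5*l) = -3*l^2 + 11*l/2 + 7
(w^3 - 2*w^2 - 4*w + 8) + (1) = w^3 - 2*w^2 - 4*w + 9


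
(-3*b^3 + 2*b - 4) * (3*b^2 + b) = -9*b^5 - 3*b^4 + 6*b^3 - 10*b^2 - 4*b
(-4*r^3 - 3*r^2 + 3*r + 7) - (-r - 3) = -4*r^3 - 3*r^2 + 4*r + 10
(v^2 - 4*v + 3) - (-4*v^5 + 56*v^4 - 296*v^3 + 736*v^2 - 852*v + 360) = 4*v^5 - 56*v^4 + 296*v^3 - 735*v^2 + 848*v - 357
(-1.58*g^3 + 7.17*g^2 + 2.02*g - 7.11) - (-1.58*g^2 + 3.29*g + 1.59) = -1.58*g^3 + 8.75*g^2 - 1.27*g - 8.7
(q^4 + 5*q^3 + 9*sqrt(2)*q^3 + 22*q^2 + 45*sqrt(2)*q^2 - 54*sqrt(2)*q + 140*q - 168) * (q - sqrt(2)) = q^5 + 5*q^4 + 8*sqrt(2)*q^4 + 4*q^3 + 40*sqrt(2)*q^3 - 76*sqrt(2)*q^2 + 50*q^2 - 140*sqrt(2)*q - 60*q + 168*sqrt(2)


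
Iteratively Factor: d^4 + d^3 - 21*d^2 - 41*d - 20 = (d + 4)*(d^3 - 3*d^2 - 9*d - 5) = (d + 1)*(d + 4)*(d^2 - 4*d - 5) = (d - 5)*(d + 1)*(d + 4)*(d + 1)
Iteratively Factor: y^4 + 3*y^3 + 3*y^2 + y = (y + 1)*(y^3 + 2*y^2 + y) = (y + 1)^2*(y^2 + y) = y*(y + 1)^2*(y + 1)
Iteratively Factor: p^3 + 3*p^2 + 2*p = (p + 2)*(p^2 + p) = p*(p + 2)*(p + 1)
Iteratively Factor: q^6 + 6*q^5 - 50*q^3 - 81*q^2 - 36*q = (q - 3)*(q^5 + 9*q^4 + 27*q^3 + 31*q^2 + 12*q) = (q - 3)*(q + 3)*(q^4 + 6*q^3 + 9*q^2 + 4*q) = (q - 3)*(q + 1)*(q + 3)*(q^3 + 5*q^2 + 4*q) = (q - 3)*(q + 1)^2*(q + 3)*(q^2 + 4*q) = q*(q - 3)*(q + 1)^2*(q + 3)*(q + 4)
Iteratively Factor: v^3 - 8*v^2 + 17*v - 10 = (v - 1)*(v^2 - 7*v + 10) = (v - 2)*(v - 1)*(v - 5)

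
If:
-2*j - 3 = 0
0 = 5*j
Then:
No Solution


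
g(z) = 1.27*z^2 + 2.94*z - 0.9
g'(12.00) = 33.42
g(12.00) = 217.26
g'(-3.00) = -4.68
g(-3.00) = 1.71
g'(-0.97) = 0.48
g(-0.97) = -2.56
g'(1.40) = 6.50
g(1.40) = 5.71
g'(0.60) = 4.46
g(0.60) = 1.32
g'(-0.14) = 2.58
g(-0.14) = -1.29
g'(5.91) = 17.95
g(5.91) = 60.83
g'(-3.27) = -5.37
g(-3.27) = 3.07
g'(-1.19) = -0.08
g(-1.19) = -2.60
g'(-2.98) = -4.63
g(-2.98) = 1.62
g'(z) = 2.54*z + 2.94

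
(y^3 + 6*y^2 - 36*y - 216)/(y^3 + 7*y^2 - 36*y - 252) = (y + 6)/(y + 7)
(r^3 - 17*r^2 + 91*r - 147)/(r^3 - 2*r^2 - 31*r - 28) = (r^2 - 10*r + 21)/(r^2 + 5*r + 4)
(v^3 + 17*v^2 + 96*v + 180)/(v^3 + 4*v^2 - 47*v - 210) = (v + 6)/(v - 7)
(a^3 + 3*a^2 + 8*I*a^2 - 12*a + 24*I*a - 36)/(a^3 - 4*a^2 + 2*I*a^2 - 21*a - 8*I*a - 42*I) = (a + 6*I)/(a - 7)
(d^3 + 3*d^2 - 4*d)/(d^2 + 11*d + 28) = d*(d - 1)/(d + 7)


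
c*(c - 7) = c^2 - 7*c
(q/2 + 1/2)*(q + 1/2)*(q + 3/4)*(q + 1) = q^4/2 + 13*q^3/8 + 31*q^2/16 + q + 3/16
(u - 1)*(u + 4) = u^2 + 3*u - 4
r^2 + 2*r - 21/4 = (r - 3/2)*(r + 7/2)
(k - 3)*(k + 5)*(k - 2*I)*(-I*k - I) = -I*k^4 - 2*k^3 - 3*I*k^3 - 6*k^2 + 13*I*k^2 + 26*k + 15*I*k + 30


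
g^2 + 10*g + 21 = (g + 3)*(g + 7)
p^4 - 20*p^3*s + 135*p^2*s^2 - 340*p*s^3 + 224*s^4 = (p - 8*s)*(p - 7*s)*(p - 4*s)*(p - s)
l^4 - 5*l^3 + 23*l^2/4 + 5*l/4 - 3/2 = (l - 3)*(l - 2)*(l - 1/2)*(l + 1/2)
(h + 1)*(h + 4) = h^2 + 5*h + 4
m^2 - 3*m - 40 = (m - 8)*(m + 5)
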